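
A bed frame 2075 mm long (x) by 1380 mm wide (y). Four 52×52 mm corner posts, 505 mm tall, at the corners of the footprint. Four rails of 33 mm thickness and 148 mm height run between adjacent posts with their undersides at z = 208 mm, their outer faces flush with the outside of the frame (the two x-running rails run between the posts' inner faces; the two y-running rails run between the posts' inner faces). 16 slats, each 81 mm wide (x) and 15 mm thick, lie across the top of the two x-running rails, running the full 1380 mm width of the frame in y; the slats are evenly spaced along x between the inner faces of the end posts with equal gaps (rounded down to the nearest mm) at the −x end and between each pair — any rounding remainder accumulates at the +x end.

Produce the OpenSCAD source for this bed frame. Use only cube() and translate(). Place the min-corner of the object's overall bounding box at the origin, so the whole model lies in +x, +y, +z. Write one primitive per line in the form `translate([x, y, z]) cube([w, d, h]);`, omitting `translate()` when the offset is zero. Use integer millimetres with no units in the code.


cube([52, 52, 505]);
translate([0, 1328, 0]) cube([52, 52, 505]);
translate([2023, 0, 0]) cube([52, 52, 505]);
translate([2023, 1328, 0]) cube([52, 52, 505]);
translate([52, 0, 208]) cube([1971, 33, 148]);
translate([52, 1347, 208]) cube([1971, 33, 148]);
translate([0, 52, 208]) cube([33, 1276, 148]);
translate([2042, 52, 208]) cube([33, 1276, 148]);
translate([91, 0, 356]) cube([81, 1380, 15]);
translate([211, 0, 356]) cube([81, 1380, 15]);
translate([331, 0, 356]) cube([81, 1380, 15]);
translate([451, 0, 356]) cube([81, 1380, 15]);
translate([571, 0, 356]) cube([81, 1380, 15]);
translate([691, 0, 356]) cube([81, 1380, 15]);
translate([811, 0, 356]) cube([81, 1380, 15]);
translate([931, 0, 356]) cube([81, 1380, 15]);
translate([1051, 0, 356]) cube([81, 1380, 15]);
translate([1171, 0, 356]) cube([81, 1380, 15]);
translate([1291, 0, 356]) cube([81, 1380, 15]);
translate([1411, 0, 356]) cube([81, 1380, 15]);
translate([1531, 0, 356]) cube([81, 1380, 15]);
translate([1651, 0, 356]) cube([81, 1380, 15]);
translate([1771, 0, 356]) cube([81, 1380, 15]);
translate([1891, 0, 356]) cube([81, 1380, 15]);


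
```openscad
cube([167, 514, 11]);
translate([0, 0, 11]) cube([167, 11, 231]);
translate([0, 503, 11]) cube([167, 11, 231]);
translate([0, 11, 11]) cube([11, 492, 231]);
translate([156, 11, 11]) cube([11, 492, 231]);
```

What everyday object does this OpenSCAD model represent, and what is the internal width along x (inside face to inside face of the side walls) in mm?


An open box. The internal width is 145 mm.

A 167×514 base slab with four walls standing on it — an open box. The base is 167 mm wide and the walls are 11 mm thick, so the internal width is 167 − 2 × 11 = 145 mm.


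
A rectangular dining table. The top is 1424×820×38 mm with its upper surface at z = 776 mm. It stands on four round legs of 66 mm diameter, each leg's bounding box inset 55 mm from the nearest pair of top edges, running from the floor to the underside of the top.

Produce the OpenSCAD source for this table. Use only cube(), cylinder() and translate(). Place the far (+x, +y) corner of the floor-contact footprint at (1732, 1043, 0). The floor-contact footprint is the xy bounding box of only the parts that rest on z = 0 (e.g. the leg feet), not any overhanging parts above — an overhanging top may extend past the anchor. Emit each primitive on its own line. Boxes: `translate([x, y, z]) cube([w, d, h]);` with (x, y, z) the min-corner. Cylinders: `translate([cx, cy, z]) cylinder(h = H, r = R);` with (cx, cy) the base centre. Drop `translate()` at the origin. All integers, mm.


// leg_h = 776 - 38 = 738
translate([363, 278, 738]) cube([1424, 820, 38]);
translate([451, 366, 0]) cylinder(h = 738, r = 33);
translate([1699, 366, 0]) cylinder(h = 738, r = 33);
translate([451, 1010, 0]) cylinder(h = 738, r = 33);
translate([1699, 1010, 0]) cylinder(h = 738, r = 33);


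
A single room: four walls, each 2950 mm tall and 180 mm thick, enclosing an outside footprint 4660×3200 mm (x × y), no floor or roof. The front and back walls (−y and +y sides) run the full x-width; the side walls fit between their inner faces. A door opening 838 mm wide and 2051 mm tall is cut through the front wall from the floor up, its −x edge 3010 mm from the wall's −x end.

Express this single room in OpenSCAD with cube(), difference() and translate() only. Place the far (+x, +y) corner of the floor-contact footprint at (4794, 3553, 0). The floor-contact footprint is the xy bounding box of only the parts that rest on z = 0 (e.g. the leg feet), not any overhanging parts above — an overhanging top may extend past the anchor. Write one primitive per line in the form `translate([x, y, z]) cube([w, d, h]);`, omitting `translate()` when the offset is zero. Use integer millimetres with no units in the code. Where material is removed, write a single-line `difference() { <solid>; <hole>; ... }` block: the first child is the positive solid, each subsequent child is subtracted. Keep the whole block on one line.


difference() { translate([134, 353, 0]) cube([4660, 180, 2950]); translate([3144, 353, 0]) cube([838, 180, 2051]); }
translate([134, 3373, 0]) cube([4660, 180, 2950]);
translate([134, 533, 0]) cube([180, 2840, 2950]);
translate([4614, 533, 0]) cube([180, 2840, 2950]);


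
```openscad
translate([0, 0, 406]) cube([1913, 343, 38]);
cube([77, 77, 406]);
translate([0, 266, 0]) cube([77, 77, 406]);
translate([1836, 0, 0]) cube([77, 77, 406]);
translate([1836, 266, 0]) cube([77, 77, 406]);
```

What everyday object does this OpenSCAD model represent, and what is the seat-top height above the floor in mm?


A bench. The seat-top height is 444 mm.

A long slab on four corner posts — a bench. The slab sits at z = 406 with thickness 38, so the top is 406 + 38 = 444 mm.


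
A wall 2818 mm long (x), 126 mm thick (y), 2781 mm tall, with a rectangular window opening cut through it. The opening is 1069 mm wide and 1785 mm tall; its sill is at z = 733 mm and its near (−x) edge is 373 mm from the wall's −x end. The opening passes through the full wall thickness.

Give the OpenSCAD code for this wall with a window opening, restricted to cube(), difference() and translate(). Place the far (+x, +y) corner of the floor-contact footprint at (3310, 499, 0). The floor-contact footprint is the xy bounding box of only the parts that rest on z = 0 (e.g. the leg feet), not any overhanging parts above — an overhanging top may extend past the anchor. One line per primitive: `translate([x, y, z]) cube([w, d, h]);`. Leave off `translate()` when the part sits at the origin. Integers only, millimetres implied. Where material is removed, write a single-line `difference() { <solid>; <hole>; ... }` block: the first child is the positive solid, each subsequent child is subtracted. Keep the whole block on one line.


difference() { translate([492, 373, 0]) cube([2818, 126, 2781]); translate([865, 373, 733]) cube([1069, 126, 1785]); }


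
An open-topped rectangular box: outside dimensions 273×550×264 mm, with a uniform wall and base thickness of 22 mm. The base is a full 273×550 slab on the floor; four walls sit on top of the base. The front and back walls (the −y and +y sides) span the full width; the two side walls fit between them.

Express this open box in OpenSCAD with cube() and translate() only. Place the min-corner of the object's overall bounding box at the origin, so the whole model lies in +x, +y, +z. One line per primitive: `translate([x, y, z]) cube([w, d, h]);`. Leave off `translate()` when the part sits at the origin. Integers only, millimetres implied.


cube([273, 550, 22]);
translate([0, 0, 22]) cube([273, 22, 242]);
translate([0, 528, 22]) cube([273, 22, 242]);
translate([0, 22, 22]) cube([22, 506, 242]);
translate([251, 22, 22]) cube([22, 506, 242]);


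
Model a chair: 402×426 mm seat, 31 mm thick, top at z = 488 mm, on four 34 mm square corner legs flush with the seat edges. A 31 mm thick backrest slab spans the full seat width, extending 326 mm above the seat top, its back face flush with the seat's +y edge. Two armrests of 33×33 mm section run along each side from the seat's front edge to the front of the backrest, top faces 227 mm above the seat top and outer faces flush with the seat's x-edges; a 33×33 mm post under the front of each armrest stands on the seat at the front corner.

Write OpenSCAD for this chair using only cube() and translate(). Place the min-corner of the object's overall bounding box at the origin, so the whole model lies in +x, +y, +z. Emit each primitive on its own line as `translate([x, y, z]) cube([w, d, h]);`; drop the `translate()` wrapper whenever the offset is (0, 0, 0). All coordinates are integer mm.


translate([0, 0, 457]) cube([402, 426, 31]);
cube([34, 34, 457]);
translate([368, 0, 0]) cube([34, 34, 457]);
translate([0, 392, 0]) cube([34, 34, 457]);
translate([368, 392, 0]) cube([34, 34, 457]);
translate([0, 395, 488]) cube([402, 31, 326]);
translate([0, 0, 682]) cube([33, 395, 33]);
translate([369, 0, 682]) cube([33, 395, 33]);
translate([0, 0, 488]) cube([33, 33, 194]);
translate([369, 0, 488]) cube([33, 33, 194]);


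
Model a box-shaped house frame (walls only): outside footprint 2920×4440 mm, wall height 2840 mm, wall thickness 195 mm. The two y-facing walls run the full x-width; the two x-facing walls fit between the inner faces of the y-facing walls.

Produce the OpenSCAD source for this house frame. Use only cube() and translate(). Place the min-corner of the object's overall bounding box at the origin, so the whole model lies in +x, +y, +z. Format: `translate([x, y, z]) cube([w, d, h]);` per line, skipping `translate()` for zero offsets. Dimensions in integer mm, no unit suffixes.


cube([2920, 195, 2840]);
translate([0, 4245, 0]) cube([2920, 195, 2840]);
translate([0, 195, 0]) cube([195, 4050, 2840]);
translate([2725, 195, 0]) cube([195, 4050, 2840]);


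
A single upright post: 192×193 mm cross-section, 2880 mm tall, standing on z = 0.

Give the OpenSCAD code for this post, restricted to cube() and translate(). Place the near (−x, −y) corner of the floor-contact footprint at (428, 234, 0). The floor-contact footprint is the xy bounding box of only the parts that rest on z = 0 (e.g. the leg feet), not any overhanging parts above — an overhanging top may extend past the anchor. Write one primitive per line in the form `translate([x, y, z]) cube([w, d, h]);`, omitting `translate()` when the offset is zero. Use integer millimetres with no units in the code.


translate([428, 234, 0]) cube([192, 193, 2880]);


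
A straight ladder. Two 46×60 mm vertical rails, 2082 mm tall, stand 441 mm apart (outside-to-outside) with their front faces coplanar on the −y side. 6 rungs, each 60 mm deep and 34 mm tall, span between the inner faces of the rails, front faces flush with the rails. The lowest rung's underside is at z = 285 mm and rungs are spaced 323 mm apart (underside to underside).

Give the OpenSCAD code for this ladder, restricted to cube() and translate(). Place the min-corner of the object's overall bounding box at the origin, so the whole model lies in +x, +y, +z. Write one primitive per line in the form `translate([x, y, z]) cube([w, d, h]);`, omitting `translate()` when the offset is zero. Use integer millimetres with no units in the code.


cube([46, 60, 2082]);
translate([395, 0, 0]) cube([46, 60, 2082]);
translate([46, 0, 285]) cube([349, 60, 34]);
translate([46, 0, 608]) cube([349, 60, 34]);
translate([46, 0, 931]) cube([349, 60, 34]);
translate([46, 0, 1254]) cube([349, 60, 34]);
translate([46, 0, 1577]) cube([349, 60, 34]);
translate([46, 0, 1900]) cube([349, 60, 34]);


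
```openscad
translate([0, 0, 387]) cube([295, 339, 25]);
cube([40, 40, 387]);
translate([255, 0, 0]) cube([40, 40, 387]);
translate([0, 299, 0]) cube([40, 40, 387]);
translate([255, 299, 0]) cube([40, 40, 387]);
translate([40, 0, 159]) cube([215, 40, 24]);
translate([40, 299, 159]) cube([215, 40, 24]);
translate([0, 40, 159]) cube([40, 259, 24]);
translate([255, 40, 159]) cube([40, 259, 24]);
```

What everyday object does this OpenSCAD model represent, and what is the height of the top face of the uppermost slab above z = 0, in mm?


A stool. The seat height is 412 mm.

A 295×339×25 slab at z = 387 on four corner posts — a stool. The seat top is 387 + 25 = 412 mm.


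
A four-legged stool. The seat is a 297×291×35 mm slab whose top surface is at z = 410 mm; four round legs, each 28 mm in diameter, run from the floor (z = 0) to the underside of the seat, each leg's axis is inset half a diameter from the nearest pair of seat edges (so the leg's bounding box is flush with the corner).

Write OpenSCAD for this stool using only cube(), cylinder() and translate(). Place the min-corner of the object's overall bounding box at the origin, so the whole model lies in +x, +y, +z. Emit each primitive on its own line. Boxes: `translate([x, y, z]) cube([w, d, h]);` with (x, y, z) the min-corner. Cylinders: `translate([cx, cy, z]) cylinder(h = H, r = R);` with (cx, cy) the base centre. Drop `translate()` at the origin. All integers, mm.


translate([0, 0, 375]) cube([297, 291, 35]);
translate([14, 14, 0]) cylinder(h = 375, r = 14);
translate([283, 14, 0]) cylinder(h = 375, r = 14);
translate([14, 277, 0]) cylinder(h = 375, r = 14);
translate([283, 277, 0]) cylinder(h = 375, r = 14);


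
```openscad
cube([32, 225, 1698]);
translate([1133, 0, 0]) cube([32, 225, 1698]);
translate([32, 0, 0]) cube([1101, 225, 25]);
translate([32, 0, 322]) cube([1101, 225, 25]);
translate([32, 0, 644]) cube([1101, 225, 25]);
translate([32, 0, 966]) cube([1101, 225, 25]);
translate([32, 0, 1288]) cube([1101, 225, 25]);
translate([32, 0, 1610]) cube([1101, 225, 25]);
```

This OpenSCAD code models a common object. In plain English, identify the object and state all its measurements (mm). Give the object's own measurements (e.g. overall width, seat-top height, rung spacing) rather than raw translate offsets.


An open bookshelf. Two side panels, each 32 mm thick, 225 mm deep and 1698 mm tall, stand 1165 mm apart (outside-to-outside). Between them sit 6 shelves, each 25 mm thick and 225 mm deep, spanning the full gap between the sides. The bottom shelf rests on the floor (its underside at z = 0) and the clear gap between one shelf's top and the next shelf's underside is 297 mm.


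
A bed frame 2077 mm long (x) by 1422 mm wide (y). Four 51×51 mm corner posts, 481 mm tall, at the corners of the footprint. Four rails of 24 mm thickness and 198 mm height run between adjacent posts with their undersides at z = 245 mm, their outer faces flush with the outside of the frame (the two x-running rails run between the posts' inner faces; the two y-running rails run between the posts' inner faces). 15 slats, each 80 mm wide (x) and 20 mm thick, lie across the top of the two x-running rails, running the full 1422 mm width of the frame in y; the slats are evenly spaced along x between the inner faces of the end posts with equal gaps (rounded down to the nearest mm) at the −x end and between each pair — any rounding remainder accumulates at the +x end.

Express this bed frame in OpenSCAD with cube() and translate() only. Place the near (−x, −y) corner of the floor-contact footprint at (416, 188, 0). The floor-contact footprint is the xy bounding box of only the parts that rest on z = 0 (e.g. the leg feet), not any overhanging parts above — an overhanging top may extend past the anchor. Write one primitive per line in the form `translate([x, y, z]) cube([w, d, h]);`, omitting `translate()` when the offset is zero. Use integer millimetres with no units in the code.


// slat z = rail_z + rail_h = 245 + 198 = 443
// slat gap = ⌊(1975 − 15·80) / 16⌋ = 48
translate([416, 188, 0]) cube([51, 51, 481]);
translate([416, 1559, 0]) cube([51, 51, 481]);
translate([2442, 188, 0]) cube([51, 51, 481]);
translate([2442, 1559, 0]) cube([51, 51, 481]);
translate([467, 188, 245]) cube([1975, 24, 198]);
translate([467, 1586, 245]) cube([1975, 24, 198]);
translate([416, 239, 245]) cube([24, 1320, 198]);
translate([2469, 239, 245]) cube([24, 1320, 198]);
translate([515, 188, 443]) cube([80, 1422, 20]);
translate([643, 188, 443]) cube([80, 1422, 20]);
translate([771, 188, 443]) cube([80, 1422, 20]);
translate([899, 188, 443]) cube([80, 1422, 20]);
translate([1027, 188, 443]) cube([80, 1422, 20]);
translate([1155, 188, 443]) cube([80, 1422, 20]);
translate([1283, 188, 443]) cube([80, 1422, 20]);
translate([1411, 188, 443]) cube([80, 1422, 20]);
translate([1539, 188, 443]) cube([80, 1422, 20]);
translate([1667, 188, 443]) cube([80, 1422, 20]);
translate([1795, 188, 443]) cube([80, 1422, 20]);
translate([1923, 188, 443]) cube([80, 1422, 20]);
translate([2051, 188, 443]) cube([80, 1422, 20]);
translate([2179, 188, 443]) cube([80, 1422, 20]);
translate([2307, 188, 443]) cube([80, 1422, 20]);


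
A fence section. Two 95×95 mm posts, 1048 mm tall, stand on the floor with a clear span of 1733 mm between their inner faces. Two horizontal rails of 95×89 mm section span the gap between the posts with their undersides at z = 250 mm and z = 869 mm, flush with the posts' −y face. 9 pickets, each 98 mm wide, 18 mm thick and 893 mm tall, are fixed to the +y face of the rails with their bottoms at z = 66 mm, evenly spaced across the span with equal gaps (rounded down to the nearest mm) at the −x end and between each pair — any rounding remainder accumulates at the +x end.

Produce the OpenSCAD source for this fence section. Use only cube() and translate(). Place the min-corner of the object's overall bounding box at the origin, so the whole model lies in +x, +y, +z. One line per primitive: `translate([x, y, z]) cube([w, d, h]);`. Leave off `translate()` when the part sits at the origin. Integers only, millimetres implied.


cube([95, 95, 1048]);
translate([1828, 0, 0]) cube([95, 95, 1048]);
translate([95, 0, 250]) cube([1733, 95, 89]);
translate([95, 0, 869]) cube([1733, 95, 89]);
translate([180, 95, 66]) cube([98, 18, 893]);
translate([363, 95, 66]) cube([98, 18, 893]);
translate([546, 95, 66]) cube([98, 18, 893]);
translate([729, 95, 66]) cube([98, 18, 893]);
translate([912, 95, 66]) cube([98, 18, 893]);
translate([1095, 95, 66]) cube([98, 18, 893]);
translate([1278, 95, 66]) cube([98, 18, 893]);
translate([1461, 95, 66]) cube([98, 18, 893]);
translate([1644, 95, 66]) cube([98, 18, 893]);


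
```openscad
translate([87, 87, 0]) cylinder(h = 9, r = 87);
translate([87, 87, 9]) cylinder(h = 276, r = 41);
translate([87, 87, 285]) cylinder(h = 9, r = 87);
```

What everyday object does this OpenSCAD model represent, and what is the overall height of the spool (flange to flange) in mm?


A spool. The overall height is 294 mm.

Three coaxial cylinders, large–small–large — a spool. Two 9 mm flanges and a 276 mm core give 9 + 276 + 9 = 294 mm.


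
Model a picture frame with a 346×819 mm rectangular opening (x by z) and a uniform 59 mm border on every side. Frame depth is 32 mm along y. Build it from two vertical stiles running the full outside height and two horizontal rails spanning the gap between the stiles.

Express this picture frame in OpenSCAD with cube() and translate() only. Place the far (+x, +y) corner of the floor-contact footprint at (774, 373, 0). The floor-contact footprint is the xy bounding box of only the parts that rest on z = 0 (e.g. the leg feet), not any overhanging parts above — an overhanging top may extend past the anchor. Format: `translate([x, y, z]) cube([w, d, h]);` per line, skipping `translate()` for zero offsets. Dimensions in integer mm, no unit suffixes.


translate([310, 341, 0]) cube([59, 32, 937]);
translate([715, 341, 0]) cube([59, 32, 937]);
translate([369, 341, 0]) cube([346, 32, 59]);
translate([369, 341, 878]) cube([346, 32, 59]);


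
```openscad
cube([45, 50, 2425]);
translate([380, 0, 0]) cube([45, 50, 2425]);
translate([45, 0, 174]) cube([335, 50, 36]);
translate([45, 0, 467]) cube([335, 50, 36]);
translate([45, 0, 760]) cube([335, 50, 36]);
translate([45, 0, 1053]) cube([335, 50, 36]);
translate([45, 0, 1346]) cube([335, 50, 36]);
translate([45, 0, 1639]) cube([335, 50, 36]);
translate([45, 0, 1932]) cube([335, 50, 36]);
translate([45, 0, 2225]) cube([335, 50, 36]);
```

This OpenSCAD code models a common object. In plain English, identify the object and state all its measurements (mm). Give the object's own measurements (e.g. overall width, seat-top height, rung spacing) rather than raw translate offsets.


A straight ladder. Two 45×50 mm vertical rails, 2425 mm tall, stand 425 mm apart (outside-to-outside) with their front faces coplanar on the −y side. 8 rungs, each 50 mm deep and 36 mm tall, span between the inner faces of the rails, front faces flush with the rails. The lowest rung's underside is at z = 174 mm and rungs are spaced 293 mm apart (underside to underside).


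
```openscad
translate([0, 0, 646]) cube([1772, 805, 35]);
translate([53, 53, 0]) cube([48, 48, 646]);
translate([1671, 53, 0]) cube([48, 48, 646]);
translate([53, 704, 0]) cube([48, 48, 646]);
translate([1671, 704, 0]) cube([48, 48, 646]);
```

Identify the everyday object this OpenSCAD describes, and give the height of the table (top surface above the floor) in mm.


A table. The table height is 681 mm.

A 1772×805×35 slab sits at z = 646 on four 48 mm square posts — a table. The top surface is at 646 + 35 = 681 mm.


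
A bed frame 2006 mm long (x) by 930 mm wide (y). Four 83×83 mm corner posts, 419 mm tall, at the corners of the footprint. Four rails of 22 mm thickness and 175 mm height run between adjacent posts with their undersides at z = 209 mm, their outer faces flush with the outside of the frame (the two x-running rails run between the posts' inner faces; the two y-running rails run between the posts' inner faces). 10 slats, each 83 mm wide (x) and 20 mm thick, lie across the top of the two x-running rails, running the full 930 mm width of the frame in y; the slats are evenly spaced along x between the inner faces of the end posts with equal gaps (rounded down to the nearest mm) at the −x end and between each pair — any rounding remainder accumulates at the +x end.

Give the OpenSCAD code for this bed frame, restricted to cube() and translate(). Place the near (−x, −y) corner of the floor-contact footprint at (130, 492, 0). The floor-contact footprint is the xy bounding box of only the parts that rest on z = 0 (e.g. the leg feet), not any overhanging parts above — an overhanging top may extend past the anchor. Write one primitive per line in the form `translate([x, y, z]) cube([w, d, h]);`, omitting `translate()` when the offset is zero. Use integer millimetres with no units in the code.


// slat z = rail_z + rail_h = 209 + 175 = 384
// slat gap = ⌊(1840 − 10·83) / 11⌋ = 91
translate([130, 492, 0]) cube([83, 83, 419]);
translate([130, 1339, 0]) cube([83, 83, 419]);
translate([2053, 492, 0]) cube([83, 83, 419]);
translate([2053, 1339, 0]) cube([83, 83, 419]);
translate([213, 492, 209]) cube([1840, 22, 175]);
translate([213, 1400, 209]) cube([1840, 22, 175]);
translate([130, 575, 209]) cube([22, 764, 175]);
translate([2114, 575, 209]) cube([22, 764, 175]);
translate([304, 492, 384]) cube([83, 930, 20]);
translate([478, 492, 384]) cube([83, 930, 20]);
translate([652, 492, 384]) cube([83, 930, 20]);
translate([826, 492, 384]) cube([83, 930, 20]);
translate([1000, 492, 384]) cube([83, 930, 20]);
translate([1174, 492, 384]) cube([83, 930, 20]);
translate([1348, 492, 384]) cube([83, 930, 20]);
translate([1522, 492, 384]) cube([83, 930, 20]);
translate([1696, 492, 384]) cube([83, 930, 20]);
translate([1870, 492, 384]) cube([83, 930, 20]);


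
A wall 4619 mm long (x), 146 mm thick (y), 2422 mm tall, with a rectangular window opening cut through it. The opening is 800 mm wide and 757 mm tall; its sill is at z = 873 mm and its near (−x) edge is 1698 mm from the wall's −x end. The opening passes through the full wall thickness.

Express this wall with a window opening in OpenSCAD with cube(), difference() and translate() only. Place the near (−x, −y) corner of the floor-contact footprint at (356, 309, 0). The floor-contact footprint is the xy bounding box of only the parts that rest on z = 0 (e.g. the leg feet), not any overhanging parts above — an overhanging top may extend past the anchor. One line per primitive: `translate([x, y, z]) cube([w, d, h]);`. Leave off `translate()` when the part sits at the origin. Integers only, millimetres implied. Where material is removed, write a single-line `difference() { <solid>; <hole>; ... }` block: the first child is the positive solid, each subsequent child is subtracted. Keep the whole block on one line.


difference() { translate([356, 309, 0]) cube([4619, 146, 2422]); translate([2054, 309, 873]) cube([800, 146, 757]); }


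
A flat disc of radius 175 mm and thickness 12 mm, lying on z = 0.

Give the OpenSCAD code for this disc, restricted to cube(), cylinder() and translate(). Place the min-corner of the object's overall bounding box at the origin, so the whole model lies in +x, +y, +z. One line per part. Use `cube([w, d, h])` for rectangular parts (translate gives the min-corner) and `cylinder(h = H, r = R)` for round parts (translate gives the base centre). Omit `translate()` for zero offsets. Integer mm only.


translate([175, 175, 0]) cylinder(h = 12, r = 175);


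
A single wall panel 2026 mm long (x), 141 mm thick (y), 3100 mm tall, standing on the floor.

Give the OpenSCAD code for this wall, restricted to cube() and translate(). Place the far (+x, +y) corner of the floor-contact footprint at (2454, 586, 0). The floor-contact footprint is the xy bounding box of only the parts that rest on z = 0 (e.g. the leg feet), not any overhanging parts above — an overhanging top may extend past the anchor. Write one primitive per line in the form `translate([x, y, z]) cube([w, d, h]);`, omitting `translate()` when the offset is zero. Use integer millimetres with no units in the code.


translate([428, 445, 0]) cube([2026, 141, 3100]);


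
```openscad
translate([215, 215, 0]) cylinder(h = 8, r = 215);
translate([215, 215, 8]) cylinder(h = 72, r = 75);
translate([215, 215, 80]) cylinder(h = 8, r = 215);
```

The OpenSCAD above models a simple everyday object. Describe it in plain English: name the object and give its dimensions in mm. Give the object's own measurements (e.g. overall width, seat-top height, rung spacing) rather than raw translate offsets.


A spool: two coaxial disc flanges of radius 215 mm and thickness 8 mm, joined by a core cylinder of radius 75 mm and height 72 mm. The lower flange rests on z = 0 and the three cylinders share a vertical axis.


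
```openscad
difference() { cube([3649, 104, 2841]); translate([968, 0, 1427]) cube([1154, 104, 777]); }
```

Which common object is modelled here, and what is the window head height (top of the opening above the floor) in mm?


A wall with a window opening. The window head height is 2204 mm.

A wall with a rectangular opening subtracted — a window. Sill at z = 1427, opening 777 mm tall, so the head is at 1427 + 777 = 2204 mm.


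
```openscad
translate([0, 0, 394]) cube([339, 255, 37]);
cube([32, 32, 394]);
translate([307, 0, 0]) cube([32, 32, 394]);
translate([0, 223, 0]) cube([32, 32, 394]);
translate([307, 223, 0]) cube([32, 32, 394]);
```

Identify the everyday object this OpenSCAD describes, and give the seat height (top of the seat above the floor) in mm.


A stool. The seat height is 431 mm.

A 339×255×37 slab at z = 394 on four corner posts — a stool. The seat top is 394 + 37 = 431 mm.


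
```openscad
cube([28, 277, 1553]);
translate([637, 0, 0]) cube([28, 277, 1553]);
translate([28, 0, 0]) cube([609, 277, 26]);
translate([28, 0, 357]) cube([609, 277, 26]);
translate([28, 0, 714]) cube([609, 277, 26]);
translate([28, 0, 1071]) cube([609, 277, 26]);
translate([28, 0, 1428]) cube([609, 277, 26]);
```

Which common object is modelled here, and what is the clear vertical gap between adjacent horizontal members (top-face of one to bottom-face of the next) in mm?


A bookshelf. The clear shelf gap is 331 mm.

Two tall side panels with 5 horizontal boards between them — a bookshelf. The first two shelf undersides are at z = 0 and z = 357; with shelf thickness 26, the clear gap is 357 − 0 − 26 = 331 mm.


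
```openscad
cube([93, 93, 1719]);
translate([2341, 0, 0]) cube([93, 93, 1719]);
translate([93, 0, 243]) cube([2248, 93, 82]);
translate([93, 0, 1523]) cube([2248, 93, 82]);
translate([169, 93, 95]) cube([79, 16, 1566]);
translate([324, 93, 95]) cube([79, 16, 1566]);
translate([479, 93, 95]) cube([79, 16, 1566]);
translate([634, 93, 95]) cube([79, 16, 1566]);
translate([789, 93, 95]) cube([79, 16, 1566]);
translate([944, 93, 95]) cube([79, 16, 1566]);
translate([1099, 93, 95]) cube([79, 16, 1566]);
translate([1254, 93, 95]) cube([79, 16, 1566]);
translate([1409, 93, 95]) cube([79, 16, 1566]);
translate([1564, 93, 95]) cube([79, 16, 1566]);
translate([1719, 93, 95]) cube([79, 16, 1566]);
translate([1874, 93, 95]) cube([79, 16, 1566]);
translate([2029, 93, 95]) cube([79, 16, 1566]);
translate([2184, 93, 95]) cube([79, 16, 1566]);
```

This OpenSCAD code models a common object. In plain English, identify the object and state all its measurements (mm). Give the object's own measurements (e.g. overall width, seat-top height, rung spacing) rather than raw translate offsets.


A fence section. Two 93×93 mm posts, 1719 mm tall, stand on the floor with a clear span of 2248 mm between their inner faces. Two horizontal rails of 93×82 mm section span the gap between the posts with their undersides at z = 243 mm and z = 1523 mm, flush with the posts' −y face. 14 pickets, each 79 mm wide, 16 mm thick and 1566 mm tall, are fixed to the +y face of the rails with their bottoms at z = 95 mm, spaced across the span with a 76 mm gap after the −x post and between neighbouring pickets, with 78 mm left before the +x post.


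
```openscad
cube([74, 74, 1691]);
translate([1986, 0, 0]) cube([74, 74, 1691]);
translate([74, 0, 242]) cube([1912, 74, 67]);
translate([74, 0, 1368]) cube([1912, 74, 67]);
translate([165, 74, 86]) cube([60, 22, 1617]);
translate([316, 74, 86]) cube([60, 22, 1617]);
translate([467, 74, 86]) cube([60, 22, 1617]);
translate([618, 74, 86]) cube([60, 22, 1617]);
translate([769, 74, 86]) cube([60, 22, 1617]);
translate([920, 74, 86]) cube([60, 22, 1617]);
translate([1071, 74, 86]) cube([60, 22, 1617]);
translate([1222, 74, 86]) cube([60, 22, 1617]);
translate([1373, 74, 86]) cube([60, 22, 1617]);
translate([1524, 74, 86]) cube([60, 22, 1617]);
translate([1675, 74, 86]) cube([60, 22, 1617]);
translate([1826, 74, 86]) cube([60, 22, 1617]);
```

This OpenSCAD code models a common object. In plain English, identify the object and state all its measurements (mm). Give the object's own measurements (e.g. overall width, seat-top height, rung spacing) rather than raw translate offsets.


A fence section. Two 74×74 mm posts, 1691 mm tall, stand on the floor with a clear span of 1912 mm between their inner faces. Two horizontal rails of 74×67 mm section span the gap between the posts with their undersides at z = 242 mm and z = 1368 mm, flush with the posts' −y face. 12 pickets, each 60 mm wide, 22 mm thick and 1617 mm tall, are fixed to the +y face of the rails with their bottoms at z = 86 mm, spaced across the span with a 91 mm gap after the −x post and between neighbouring pickets, with 100 mm left before the +x post.


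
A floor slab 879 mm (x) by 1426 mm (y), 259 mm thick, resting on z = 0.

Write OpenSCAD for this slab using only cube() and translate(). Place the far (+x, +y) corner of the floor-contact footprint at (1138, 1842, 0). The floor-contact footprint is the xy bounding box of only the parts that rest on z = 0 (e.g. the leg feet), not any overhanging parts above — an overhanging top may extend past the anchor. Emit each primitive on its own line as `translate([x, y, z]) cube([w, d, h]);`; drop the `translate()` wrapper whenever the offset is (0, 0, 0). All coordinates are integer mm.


translate([259, 416, 0]) cube([879, 1426, 259]);


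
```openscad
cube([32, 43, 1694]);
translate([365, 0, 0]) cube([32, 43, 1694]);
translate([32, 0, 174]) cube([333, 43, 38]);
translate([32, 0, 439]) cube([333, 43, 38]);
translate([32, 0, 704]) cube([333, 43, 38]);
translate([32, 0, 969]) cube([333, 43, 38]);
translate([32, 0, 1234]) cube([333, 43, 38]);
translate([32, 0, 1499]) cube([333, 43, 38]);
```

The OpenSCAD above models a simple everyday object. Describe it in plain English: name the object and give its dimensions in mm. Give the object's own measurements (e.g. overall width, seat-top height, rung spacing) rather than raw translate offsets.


A straight ladder. Two 32×43 mm vertical rails, 1694 mm tall, stand 397 mm apart (outside-to-outside) with their front faces coplanar on the −y side. 6 rungs, each 43 mm deep and 38 mm tall, span between the inner faces of the rails, front faces flush with the rails. The lowest rung's underside is at z = 174 mm and rungs are spaced 265 mm apart (underside to underside).


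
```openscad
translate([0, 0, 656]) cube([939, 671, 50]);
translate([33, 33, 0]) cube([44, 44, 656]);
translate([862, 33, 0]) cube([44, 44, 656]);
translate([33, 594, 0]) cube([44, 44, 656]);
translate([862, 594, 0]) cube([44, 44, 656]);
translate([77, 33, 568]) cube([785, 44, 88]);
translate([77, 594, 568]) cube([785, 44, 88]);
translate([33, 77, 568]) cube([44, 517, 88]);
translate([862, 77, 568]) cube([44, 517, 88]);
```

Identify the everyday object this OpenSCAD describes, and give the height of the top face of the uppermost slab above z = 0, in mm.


A table. The table height is 706 mm.

A 939×671×50 slab sits at z = 656 on four 44 mm square posts — a table. The top surface is at 656 + 50 = 706 mm.


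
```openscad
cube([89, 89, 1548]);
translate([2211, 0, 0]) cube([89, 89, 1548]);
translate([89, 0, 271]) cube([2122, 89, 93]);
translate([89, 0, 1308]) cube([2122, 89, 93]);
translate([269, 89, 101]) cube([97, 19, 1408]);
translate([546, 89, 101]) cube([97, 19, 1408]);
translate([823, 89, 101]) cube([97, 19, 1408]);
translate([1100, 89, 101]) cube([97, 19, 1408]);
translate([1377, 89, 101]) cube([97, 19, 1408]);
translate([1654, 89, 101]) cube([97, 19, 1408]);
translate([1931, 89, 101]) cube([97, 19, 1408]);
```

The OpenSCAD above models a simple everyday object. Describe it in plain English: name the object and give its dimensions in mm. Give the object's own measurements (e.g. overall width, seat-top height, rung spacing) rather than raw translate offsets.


A fence section. Two 89×89 mm posts, 1548 mm tall, stand on the floor with a clear span of 2122 mm between their inner faces. Two horizontal rails of 89×93 mm section span the gap between the posts with their undersides at z = 271 mm and z = 1308 mm, flush with the posts' −y face. 7 pickets, each 97 mm wide, 19 mm thick and 1408 mm tall, are fixed to the +y face of the rails with their bottoms at z = 101 mm, spaced across the span with a 180 mm gap after the −x post and between neighbouring pickets, with 183 mm left before the +x post.


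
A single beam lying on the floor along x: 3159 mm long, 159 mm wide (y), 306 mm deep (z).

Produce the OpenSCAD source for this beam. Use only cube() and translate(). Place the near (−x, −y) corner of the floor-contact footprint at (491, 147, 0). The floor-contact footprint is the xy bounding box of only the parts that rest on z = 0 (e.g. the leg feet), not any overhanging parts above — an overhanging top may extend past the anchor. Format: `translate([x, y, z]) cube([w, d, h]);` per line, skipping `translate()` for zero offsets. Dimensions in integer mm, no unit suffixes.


translate([491, 147, 0]) cube([3159, 159, 306]);


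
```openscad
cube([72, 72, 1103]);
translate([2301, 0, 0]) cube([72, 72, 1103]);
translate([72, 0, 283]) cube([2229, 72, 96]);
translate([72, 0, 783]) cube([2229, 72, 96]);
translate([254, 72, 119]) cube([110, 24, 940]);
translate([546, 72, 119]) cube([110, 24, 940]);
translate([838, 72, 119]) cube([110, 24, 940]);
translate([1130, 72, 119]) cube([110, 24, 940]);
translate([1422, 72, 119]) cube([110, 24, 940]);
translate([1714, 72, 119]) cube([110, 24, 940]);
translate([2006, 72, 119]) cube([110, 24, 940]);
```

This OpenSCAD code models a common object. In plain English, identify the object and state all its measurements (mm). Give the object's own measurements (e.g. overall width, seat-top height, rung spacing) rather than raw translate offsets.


A fence section. Two 72×72 mm posts, 1103 mm tall, stand on the floor with a clear span of 2229 mm between their inner faces. Two horizontal rails of 72×96 mm section span the gap between the posts with their undersides at z = 283 mm and z = 783 mm, flush with the posts' −y face. 7 pickets, each 110 mm wide, 24 mm thick and 940 mm tall, are fixed to the +y face of the rails with their bottoms at z = 119 mm, spaced across the span with a 182 mm gap after the −x post and between neighbouring pickets, with 185 mm left before the +x post.


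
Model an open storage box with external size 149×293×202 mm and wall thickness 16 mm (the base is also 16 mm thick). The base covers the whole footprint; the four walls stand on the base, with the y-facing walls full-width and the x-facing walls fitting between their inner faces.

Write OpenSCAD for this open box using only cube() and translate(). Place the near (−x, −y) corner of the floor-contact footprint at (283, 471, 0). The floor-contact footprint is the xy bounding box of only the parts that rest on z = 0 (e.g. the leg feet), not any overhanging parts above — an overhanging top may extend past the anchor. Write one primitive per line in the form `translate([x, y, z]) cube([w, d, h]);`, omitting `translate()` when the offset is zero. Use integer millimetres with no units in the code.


translate([283, 471, 0]) cube([149, 293, 16]);
translate([283, 471, 16]) cube([149, 16, 186]);
translate([283, 748, 16]) cube([149, 16, 186]);
translate([283, 487, 16]) cube([16, 261, 186]);
translate([416, 487, 16]) cube([16, 261, 186]);


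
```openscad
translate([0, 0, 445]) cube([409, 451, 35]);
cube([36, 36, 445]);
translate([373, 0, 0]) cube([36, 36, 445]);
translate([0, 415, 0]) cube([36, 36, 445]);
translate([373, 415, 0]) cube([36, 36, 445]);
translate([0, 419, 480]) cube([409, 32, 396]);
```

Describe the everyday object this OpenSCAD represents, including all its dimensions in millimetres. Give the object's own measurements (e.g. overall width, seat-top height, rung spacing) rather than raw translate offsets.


A chair. The seat is a 409×451×35 mm slab with its top at z = 480 mm, on four 36×36 mm corner legs (flush with the seat edges, standing on z = 0). A flat backrest 32 mm thick, 396 mm tall, spans the full seat width and rises from the seat top along its +y edge, rear face flush with the rear of the seat.


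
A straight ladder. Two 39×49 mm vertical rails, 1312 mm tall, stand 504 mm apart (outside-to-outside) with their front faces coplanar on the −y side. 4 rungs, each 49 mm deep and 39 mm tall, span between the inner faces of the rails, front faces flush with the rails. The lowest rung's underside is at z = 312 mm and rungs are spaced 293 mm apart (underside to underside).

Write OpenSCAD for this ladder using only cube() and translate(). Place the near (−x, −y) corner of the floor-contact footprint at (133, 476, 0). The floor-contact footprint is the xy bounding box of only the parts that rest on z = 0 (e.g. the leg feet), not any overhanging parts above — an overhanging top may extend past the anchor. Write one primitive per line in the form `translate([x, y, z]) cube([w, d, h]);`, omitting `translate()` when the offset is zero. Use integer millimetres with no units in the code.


translate([133, 476, 0]) cube([39, 49, 1312]);
translate([598, 476, 0]) cube([39, 49, 1312]);
translate([172, 476, 312]) cube([426, 49, 39]);
translate([172, 476, 605]) cube([426, 49, 39]);
translate([172, 476, 898]) cube([426, 49, 39]);
translate([172, 476, 1191]) cube([426, 49, 39]);
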